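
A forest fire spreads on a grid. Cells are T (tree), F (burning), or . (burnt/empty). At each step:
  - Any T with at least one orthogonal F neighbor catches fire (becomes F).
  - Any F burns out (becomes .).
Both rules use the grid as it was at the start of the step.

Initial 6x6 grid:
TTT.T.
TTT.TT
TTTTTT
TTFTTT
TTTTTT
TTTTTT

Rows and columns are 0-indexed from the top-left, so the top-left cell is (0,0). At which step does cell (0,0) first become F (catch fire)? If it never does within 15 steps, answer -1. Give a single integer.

Step 1: cell (0,0)='T' (+4 fires, +1 burnt)
Step 2: cell (0,0)='T' (+8 fires, +4 burnt)
Step 3: cell (0,0)='T' (+9 fires, +8 burnt)
Step 4: cell (0,0)='T' (+7 fires, +9 burnt)
Step 5: cell (0,0)='F' (+4 fires, +7 burnt)
  -> target ignites at step 5
Step 6: cell (0,0)='.' (+0 fires, +4 burnt)
  fire out at step 6

5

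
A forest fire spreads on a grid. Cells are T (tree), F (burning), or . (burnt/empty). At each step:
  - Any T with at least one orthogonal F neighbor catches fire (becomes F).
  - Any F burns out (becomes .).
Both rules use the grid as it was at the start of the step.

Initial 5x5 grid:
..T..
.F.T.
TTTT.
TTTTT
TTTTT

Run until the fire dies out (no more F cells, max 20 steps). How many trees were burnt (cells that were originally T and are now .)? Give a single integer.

Answer: 15

Derivation:
Step 1: +1 fires, +1 burnt (F count now 1)
Step 2: +3 fires, +1 burnt (F count now 3)
Step 3: +4 fires, +3 burnt (F count now 4)
Step 4: +4 fires, +4 burnt (F count now 4)
Step 5: +2 fires, +4 burnt (F count now 2)
Step 6: +1 fires, +2 burnt (F count now 1)
Step 7: +0 fires, +1 burnt (F count now 0)
Fire out after step 7
Initially T: 16, now '.': 24
Total burnt (originally-T cells now '.'): 15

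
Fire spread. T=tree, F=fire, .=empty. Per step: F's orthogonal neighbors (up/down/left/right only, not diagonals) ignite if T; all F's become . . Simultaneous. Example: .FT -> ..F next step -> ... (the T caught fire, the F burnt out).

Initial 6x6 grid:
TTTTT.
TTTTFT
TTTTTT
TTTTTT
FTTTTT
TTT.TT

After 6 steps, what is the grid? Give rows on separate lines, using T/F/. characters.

Step 1: 7 trees catch fire, 2 burn out
  TTTTF.
  TTTF.F
  TTTTFT
  FTTTTT
  .FTTTT
  FTT.TT
Step 2: 9 trees catch fire, 7 burn out
  TTTF..
  TTF...
  FTTF.F
  .FTTFT
  ..FTTT
  .FT.TT
Step 3: 11 trees catch fire, 9 burn out
  TTF...
  FF....
  .FF...
  ..FF.F
  ...FFT
  ..F.TT
Step 4: 4 trees catch fire, 11 burn out
  FF....
  ......
  ......
  ......
  .....F
  ....FT
Step 5: 1 trees catch fire, 4 burn out
  ......
  ......
  ......
  ......
  ......
  .....F
Step 6: 0 trees catch fire, 1 burn out
  ......
  ......
  ......
  ......
  ......
  ......

......
......
......
......
......
......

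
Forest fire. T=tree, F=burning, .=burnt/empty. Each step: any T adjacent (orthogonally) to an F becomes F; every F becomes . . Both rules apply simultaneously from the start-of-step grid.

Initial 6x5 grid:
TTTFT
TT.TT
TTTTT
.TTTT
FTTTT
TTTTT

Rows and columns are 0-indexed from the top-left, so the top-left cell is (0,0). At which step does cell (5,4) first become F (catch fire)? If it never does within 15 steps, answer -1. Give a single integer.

Step 1: cell (5,4)='T' (+5 fires, +2 burnt)
Step 2: cell (5,4)='T' (+6 fires, +5 burnt)
Step 3: cell (5,4)='T' (+9 fires, +6 burnt)
Step 4: cell (5,4)='T' (+5 fires, +9 burnt)
Step 5: cell (5,4)='F' (+1 fires, +5 burnt)
  -> target ignites at step 5
Step 6: cell (5,4)='.' (+0 fires, +1 burnt)
  fire out at step 6

5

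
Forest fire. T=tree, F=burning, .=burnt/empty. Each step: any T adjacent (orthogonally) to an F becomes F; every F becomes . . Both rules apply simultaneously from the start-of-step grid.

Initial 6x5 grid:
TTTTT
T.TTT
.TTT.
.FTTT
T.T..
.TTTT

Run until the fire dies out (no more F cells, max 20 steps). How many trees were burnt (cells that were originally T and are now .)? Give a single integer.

Step 1: +2 fires, +1 burnt (F count now 2)
Step 2: +3 fires, +2 burnt (F count now 3)
Step 3: +4 fires, +3 burnt (F count now 4)
Step 4: +4 fires, +4 burnt (F count now 4)
Step 5: +4 fires, +4 burnt (F count now 4)
Step 6: +2 fires, +4 burnt (F count now 2)
Step 7: +1 fires, +2 burnt (F count now 1)
Step 8: +0 fires, +1 burnt (F count now 0)
Fire out after step 8
Initially T: 21, now '.': 29
Total burnt (originally-T cells now '.'): 20

Answer: 20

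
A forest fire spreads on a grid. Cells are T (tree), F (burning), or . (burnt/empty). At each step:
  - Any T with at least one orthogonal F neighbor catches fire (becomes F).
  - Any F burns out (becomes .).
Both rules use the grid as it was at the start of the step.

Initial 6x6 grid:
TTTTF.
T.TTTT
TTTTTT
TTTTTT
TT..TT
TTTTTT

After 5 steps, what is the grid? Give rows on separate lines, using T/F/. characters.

Step 1: 2 trees catch fire, 1 burn out
  TTTF..
  T.TTFT
  TTTTTT
  TTTTTT
  TT..TT
  TTTTTT
Step 2: 4 trees catch fire, 2 burn out
  TTF...
  T.TF.F
  TTTTFT
  TTTTTT
  TT..TT
  TTTTTT
Step 3: 5 trees catch fire, 4 burn out
  TF....
  T.F...
  TTTF.F
  TTTTFT
  TT..TT
  TTTTTT
Step 4: 5 trees catch fire, 5 burn out
  F.....
  T.....
  TTF...
  TTTF.F
  TT..FT
  TTTTTT
Step 5: 5 trees catch fire, 5 burn out
  ......
  F.....
  TF....
  TTF...
  TT...F
  TTTTFT

......
F.....
TF....
TTF...
TT...F
TTTTFT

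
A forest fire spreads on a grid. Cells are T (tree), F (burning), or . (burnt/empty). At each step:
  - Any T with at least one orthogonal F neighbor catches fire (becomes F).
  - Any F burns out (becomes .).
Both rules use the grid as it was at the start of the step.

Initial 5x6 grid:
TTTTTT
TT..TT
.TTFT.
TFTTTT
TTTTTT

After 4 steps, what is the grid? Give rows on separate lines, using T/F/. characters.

Step 1: 7 trees catch fire, 2 burn out
  TTTTTT
  TT..TT
  .FF.F.
  F.FFTT
  TFTTTT
Step 2: 6 trees catch fire, 7 burn out
  TTTTTT
  TF..FT
  ......
  ....FT
  F.FFTT
Step 3: 6 trees catch fire, 6 burn out
  TFTTFT
  F....F
  ......
  .....F
  ....FT
Step 4: 5 trees catch fire, 6 burn out
  F.FF.F
  ......
  ......
  ......
  .....F

F.FF.F
......
......
......
.....F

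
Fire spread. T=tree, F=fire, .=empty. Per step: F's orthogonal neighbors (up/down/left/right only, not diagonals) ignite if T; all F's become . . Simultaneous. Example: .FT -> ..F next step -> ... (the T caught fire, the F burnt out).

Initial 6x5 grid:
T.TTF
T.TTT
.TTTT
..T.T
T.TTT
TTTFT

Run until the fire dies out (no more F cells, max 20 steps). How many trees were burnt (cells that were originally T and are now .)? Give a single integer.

Step 1: +5 fires, +2 burnt (F count now 5)
Step 2: +6 fires, +5 burnt (F count now 6)
Step 3: +5 fires, +6 burnt (F count now 5)
Step 4: +2 fires, +5 burnt (F count now 2)
Step 5: +1 fires, +2 burnt (F count now 1)
Step 6: +0 fires, +1 burnt (F count now 0)
Fire out after step 6
Initially T: 21, now '.': 28
Total burnt (originally-T cells now '.'): 19

Answer: 19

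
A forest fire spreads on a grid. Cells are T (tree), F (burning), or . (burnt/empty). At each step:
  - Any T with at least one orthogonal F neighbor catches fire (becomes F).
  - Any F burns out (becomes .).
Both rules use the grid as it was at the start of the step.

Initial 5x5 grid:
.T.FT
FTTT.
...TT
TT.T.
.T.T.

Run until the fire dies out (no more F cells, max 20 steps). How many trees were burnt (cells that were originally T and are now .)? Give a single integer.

Step 1: +3 fires, +2 burnt (F count now 3)
Step 2: +3 fires, +3 burnt (F count now 3)
Step 3: +2 fires, +3 burnt (F count now 2)
Step 4: +1 fires, +2 burnt (F count now 1)
Step 5: +0 fires, +1 burnt (F count now 0)
Fire out after step 5
Initially T: 12, now '.': 22
Total burnt (originally-T cells now '.'): 9

Answer: 9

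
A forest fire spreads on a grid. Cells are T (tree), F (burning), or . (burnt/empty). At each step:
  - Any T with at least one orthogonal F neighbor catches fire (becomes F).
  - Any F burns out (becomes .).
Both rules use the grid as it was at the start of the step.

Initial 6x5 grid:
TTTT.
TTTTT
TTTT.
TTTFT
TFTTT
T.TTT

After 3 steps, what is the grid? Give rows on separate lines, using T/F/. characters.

Step 1: 7 trees catch fire, 2 burn out
  TTTT.
  TTTTT
  TTTF.
  TFF.F
  F.FFT
  T.TTT
Step 2: 8 trees catch fire, 7 burn out
  TTTT.
  TTTFT
  TFF..
  F....
  ....F
  F.FFT
Step 3: 6 trees catch fire, 8 burn out
  TTTF.
  TFF.F
  F....
  .....
  .....
  ....F

TTTF.
TFF.F
F....
.....
.....
....F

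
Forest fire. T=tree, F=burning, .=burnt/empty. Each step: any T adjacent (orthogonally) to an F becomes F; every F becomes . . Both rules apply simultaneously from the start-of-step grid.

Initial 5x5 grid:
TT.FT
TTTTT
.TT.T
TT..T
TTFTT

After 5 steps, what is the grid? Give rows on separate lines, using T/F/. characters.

Step 1: 4 trees catch fire, 2 burn out
  TT..F
  TTTFT
  .TT.T
  TT..T
  TF.FT
Step 2: 5 trees catch fire, 4 burn out
  TT...
  TTF.F
  .TT.T
  TF..T
  F...F
Step 3: 6 trees catch fire, 5 burn out
  TT...
  TF...
  .FF.F
  F...F
  .....
Step 4: 2 trees catch fire, 6 burn out
  TF...
  F....
  .....
  .....
  .....
Step 5: 1 trees catch fire, 2 burn out
  F....
  .....
  .....
  .....
  .....

F....
.....
.....
.....
.....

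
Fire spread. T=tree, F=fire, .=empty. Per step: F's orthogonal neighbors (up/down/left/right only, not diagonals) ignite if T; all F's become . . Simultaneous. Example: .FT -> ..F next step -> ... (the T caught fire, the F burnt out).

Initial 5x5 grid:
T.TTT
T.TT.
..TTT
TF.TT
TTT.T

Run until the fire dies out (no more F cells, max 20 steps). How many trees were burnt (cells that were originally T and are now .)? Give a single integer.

Answer: 4

Derivation:
Step 1: +2 fires, +1 burnt (F count now 2)
Step 2: +2 fires, +2 burnt (F count now 2)
Step 3: +0 fires, +2 burnt (F count now 0)
Fire out after step 3
Initially T: 17, now '.': 12
Total burnt (originally-T cells now '.'): 4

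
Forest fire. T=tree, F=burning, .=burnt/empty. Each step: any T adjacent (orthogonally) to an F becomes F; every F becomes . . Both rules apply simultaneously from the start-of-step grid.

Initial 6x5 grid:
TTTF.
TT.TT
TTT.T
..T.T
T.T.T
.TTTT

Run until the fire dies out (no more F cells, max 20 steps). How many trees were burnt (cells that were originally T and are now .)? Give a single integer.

Answer: 19

Derivation:
Step 1: +2 fires, +1 burnt (F count now 2)
Step 2: +2 fires, +2 burnt (F count now 2)
Step 3: +3 fires, +2 burnt (F count now 3)
Step 4: +3 fires, +3 burnt (F count now 3)
Step 5: +3 fires, +3 burnt (F count now 3)
Step 6: +2 fires, +3 burnt (F count now 2)
Step 7: +2 fires, +2 burnt (F count now 2)
Step 8: +1 fires, +2 burnt (F count now 1)
Step 9: +1 fires, +1 burnt (F count now 1)
Step 10: +0 fires, +1 burnt (F count now 0)
Fire out after step 10
Initially T: 20, now '.': 29
Total burnt (originally-T cells now '.'): 19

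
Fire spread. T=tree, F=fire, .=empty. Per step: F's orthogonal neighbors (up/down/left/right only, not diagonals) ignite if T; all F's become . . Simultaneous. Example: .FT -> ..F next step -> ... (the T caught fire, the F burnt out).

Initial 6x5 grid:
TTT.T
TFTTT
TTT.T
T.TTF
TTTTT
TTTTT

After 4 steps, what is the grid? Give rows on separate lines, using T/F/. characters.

Step 1: 7 trees catch fire, 2 burn out
  TFT.T
  F.FTT
  TFT.F
  T.TF.
  TTTTF
  TTTTT
Step 2: 9 trees catch fire, 7 burn out
  F.F.T
  ...FF
  F.F..
  T.F..
  TTTF.
  TTTTF
Step 3: 4 trees catch fire, 9 burn out
  ....F
  .....
  .....
  F....
  TTF..
  TTTF.
Step 4: 3 trees catch fire, 4 burn out
  .....
  .....
  .....
  .....
  FF...
  TTF..

.....
.....
.....
.....
FF...
TTF..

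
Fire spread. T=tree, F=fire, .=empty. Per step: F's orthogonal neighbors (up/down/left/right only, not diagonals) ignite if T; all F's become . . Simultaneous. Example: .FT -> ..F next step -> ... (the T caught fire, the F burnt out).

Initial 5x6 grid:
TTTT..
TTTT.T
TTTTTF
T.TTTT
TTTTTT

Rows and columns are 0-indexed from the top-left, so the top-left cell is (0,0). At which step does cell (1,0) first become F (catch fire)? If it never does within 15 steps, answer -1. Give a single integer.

Step 1: cell (1,0)='T' (+3 fires, +1 burnt)
Step 2: cell (1,0)='T' (+3 fires, +3 burnt)
Step 3: cell (1,0)='T' (+4 fires, +3 burnt)
Step 4: cell (1,0)='T' (+5 fires, +4 burnt)
Step 5: cell (1,0)='T' (+4 fires, +5 burnt)
Step 6: cell (1,0)='F' (+4 fires, +4 burnt)
  -> target ignites at step 6
Step 7: cell (1,0)='.' (+2 fires, +4 burnt)
Step 8: cell (1,0)='.' (+0 fires, +2 burnt)
  fire out at step 8

6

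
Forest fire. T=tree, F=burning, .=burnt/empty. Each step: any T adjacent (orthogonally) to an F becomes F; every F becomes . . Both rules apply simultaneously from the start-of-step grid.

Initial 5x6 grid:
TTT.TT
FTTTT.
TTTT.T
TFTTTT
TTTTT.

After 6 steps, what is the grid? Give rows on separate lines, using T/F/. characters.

Step 1: 7 trees catch fire, 2 burn out
  FTT.TT
  .FTTT.
  FFTT.T
  F.FTTT
  TFTTT.
Step 2: 6 trees catch fire, 7 burn out
  .FT.TT
  ..FTT.
  ..FT.T
  ...FTT
  F.FTT.
Step 3: 5 trees catch fire, 6 burn out
  ..F.TT
  ...FT.
  ...F.T
  ....FT
  ...FT.
Step 4: 3 trees catch fire, 5 burn out
  ....TT
  ....F.
  .....T
  .....F
  ....F.
Step 5: 2 trees catch fire, 3 burn out
  ....FT
  ......
  .....F
  ......
  ......
Step 6: 1 trees catch fire, 2 burn out
  .....F
  ......
  ......
  ......
  ......

.....F
......
......
......
......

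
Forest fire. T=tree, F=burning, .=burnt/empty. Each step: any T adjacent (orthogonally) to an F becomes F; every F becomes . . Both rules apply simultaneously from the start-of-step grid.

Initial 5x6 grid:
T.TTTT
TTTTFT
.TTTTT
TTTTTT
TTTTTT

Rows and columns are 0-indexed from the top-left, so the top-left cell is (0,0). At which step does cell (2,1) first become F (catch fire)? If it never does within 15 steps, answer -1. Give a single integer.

Step 1: cell (2,1)='T' (+4 fires, +1 burnt)
Step 2: cell (2,1)='T' (+6 fires, +4 burnt)
Step 3: cell (2,1)='T' (+6 fires, +6 burnt)
Step 4: cell (2,1)='F' (+5 fires, +6 burnt)
  -> target ignites at step 4
Step 5: cell (2,1)='.' (+3 fires, +5 burnt)
Step 6: cell (2,1)='.' (+2 fires, +3 burnt)
Step 7: cell (2,1)='.' (+1 fires, +2 burnt)
Step 8: cell (2,1)='.' (+0 fires, +1 burnt)
  fire out at step 8

4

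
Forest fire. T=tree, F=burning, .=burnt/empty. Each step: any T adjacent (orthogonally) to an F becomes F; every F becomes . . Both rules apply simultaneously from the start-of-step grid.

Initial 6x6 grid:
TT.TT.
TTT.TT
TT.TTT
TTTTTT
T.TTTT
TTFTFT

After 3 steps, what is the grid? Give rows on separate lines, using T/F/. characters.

Step 1: 5 trees catch fire, 2 burn out
  TT.TT.
  TTT.TT
  TT.TTT
  TTTTTT
  T.FTFT
  TF.F.F
Step 2: 5 trees catch fire, 5 burn out
  TT.TT.
  TTT.TT
  TT.TTT
  TTFTFT
  T..F.F
  F.....
Step 3: 5 trees catch fire, 5 burn out
  TT.TT.
  TTT.TT
  TT.TFT
  TF.F.F
  F.....
  ......

TT.TT.
TTT.TT
TT.TFT
TF.F.F
F.....
......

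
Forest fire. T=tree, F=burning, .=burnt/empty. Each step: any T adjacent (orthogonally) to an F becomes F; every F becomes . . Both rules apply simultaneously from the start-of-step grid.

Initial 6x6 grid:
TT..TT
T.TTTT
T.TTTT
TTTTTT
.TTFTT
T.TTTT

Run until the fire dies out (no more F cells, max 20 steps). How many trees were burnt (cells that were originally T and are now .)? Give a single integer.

Answer: 28

Derivation:
Step 1: +4 fires, +1 burnt (F count now 4)
Step 2: +7 fires, +4 burnt (F count now 7)
Step 3: +6 fires, +7 burnt (F count now 6)
Step 4: +4 fires, +6 burnt (F count now 4)
Step 5: +3 fires, +4 burnt (F count now 3)
Step 6: +2 fires, +3 burnt (F count now 2)
Step 7: +1 fires, +2 burnt (F count now 1)
Step 8: +1 fires, +1 burnt (F count now 1)
Step 9: +0 fires, +1 burnt (F count now 0)
Fire out after step 9
Initially T: 29, now '.': 35
Total burnt (originally-T cells now '.'): 28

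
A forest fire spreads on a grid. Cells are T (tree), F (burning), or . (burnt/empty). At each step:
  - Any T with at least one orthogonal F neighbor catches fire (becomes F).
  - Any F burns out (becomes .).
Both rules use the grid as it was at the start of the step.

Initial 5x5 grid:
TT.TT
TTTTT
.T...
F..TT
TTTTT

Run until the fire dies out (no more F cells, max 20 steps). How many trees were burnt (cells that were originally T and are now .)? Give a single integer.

Step 1: +1 fires, +1 burnt (F count now 1)
Step 2: +1 fires, +1 burnt (F count now 1)
Step 3: +1 fires, +1 burnt (F count now 1)
Step 4: +1 fires, +1 burnt (F count now 1)
Step 5: +2 fires, +1 burnt (F count now 2)
Step 6: +1 fires, +2 burnt (F count now 1)
Step 7: +0 fires, +1 burnt (F count now 0)
Fire out after step 7
Initially T: 17, now '.': 15
Total burnt (originally-T cells now '.'): 7

Answer: 7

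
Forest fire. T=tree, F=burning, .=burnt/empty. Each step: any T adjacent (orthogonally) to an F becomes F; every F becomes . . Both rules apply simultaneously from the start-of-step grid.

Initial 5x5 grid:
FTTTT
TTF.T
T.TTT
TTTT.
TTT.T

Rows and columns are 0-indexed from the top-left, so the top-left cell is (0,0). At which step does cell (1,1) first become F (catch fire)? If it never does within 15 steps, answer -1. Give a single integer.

Step 1: cell (1,1)='F' (+5 fires, +2 burnt)
  -> target ignites at step 1
Step 2: cell (1,1)='.' (+4 fires, +5 burnt)
Step 3: cell (1,1)='.' (+6 fires, +4 burnt)
Step 4: cell (1,1)='.' (+3 fires, +6 burnt)
Step 5: cell (1,1)='.' (+0 fires, +3 burnt)
  fire out at step 5

1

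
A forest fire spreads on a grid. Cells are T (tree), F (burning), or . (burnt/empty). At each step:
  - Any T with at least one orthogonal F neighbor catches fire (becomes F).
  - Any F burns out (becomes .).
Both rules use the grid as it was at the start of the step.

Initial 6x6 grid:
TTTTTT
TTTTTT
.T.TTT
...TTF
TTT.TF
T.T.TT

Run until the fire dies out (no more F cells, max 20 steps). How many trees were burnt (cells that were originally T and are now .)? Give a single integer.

Answer: 21

Derivation:
Step 1: +4 fires, +2 burnt (F count now 4)
Step 2: +4 fires, +4 burnt (F count now 4)
Step 3: +3 fires, +4 burnt (F count now 3)
Step 4: +2 fires, +3 burnt (F count now 2)
Step 5: +2 fires, +2 burnt (F count now 2)
Step 6: +2 fires, +2 burnt (F count now 2)
Step 7: +3 fires, +2 burnt (F count now 3)
Step 8: +1 fires, +3 burnt (F count now 1)
Step 9: +0 fires, +1 burnt (F count now 0)
Fire out after step 9
Initially T: 26, now '.': 31
Total burnt (originally-T cells now '.'): 21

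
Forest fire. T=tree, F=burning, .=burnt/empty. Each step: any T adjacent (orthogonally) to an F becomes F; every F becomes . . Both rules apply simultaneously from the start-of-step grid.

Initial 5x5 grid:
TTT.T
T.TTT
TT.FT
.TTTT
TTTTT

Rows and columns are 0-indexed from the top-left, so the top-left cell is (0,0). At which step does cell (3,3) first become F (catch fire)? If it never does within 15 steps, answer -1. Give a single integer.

Step 1: cell (3,3)='F' (+3 fires, +1 burnt)
  -> target ignites at step 1
Step 2: cell (3,3)='.' (+5 fires, +3 burnt)
Step 3: cell (3,3)='.' (+5 fires, +5 burnt)
Step 4: cell (3,3)='.' (+3 fires, +5 burnt)
Step 5: cell (3,3)='.' (+3 fires, +3 burnt)
Step 6: cell (3,3)='.' (+1 fires, +3 burnt)
Step 7: cell (3,3)='.' (+0 fires, +1 burnt)
  fire out at step 7

1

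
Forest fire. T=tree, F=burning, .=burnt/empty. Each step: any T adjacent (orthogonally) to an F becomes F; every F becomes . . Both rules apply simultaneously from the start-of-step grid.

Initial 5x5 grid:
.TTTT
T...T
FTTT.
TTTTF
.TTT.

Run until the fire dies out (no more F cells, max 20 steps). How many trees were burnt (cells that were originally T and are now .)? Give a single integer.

Answer: 11

Derivation:
Step 1: +4 fires, +2 burnt (F count now 4)
Step 2: +5 fires, +4 burnt (F count now 5)
Step 3: +2 fires, +5 burnt (F count now 2)
Step 4: +0 fires, +2 burnt (F count now 0)
Fire out after step 4
Initially T: 16, now '.': 20
Total burnt (originally-T cells now '.'): 11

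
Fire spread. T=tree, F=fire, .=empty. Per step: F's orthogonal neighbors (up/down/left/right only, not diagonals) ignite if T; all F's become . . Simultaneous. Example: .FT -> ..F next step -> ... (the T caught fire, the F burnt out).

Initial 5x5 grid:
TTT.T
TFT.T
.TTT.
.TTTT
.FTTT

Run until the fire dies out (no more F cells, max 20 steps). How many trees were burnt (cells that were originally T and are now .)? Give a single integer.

Answer: 15

Derivation:
Step 1: +6 fires, +2 burnt (F count now 6)
Step 2: +5 fires, +6 burnt (F count now 5)
Step 3: +3 fires, +5 burnt (F count now 3)
Step 4: +1 fires, +3 burnt (F count now 1)
Step 5: +0 fires, +1 burnt (F count now 0)
Fire out after step 5
Initially T: 17, now '.': 23
Total burnt (originally-T cells now '.'): 15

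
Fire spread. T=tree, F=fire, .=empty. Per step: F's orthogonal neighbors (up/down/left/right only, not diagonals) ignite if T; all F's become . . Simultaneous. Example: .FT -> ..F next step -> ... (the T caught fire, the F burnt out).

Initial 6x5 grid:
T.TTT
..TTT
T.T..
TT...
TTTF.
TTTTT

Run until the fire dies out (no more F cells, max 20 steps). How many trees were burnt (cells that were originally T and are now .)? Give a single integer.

Answer: 11

Derivation:
Step 1: +2 fires, +1 burnt (F count now 2)
Step 2: +3 fires, +2 burnt (F count now 3)
Step 3: +3 fires, +3 burnt (F count now 3)
Step 4: +2 fires, +3 burnt (F count now 2)
Step 5: +1 fires, +2 burnt (F count now 1)
Step 6: +0 fires, +1 burnt (F count now 0)
Fire out after step 6
Initially T: 19, now '.': 22
Total burnt (originally-T cells now '.'): 11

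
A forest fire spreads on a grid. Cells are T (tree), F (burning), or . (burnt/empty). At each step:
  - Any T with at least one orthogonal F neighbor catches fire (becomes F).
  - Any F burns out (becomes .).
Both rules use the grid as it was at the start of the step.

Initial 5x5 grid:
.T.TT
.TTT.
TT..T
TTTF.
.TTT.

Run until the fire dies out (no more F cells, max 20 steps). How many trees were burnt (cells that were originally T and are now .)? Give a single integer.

Answer: 14

Derivation:
Step 1: +2 fires, +1 burnt (F count now 2)
Step 2: +2 fires, +2 burnt (F count now 2)
Step 3: +3 fires, +2 burnt (F count now 3)
Step 4: +2 fires, +3 burnt (F count now 2)
Step 5: +2 fires, +2 burnt (F count now 2)
Step 6: +1 fires, +2 burnt (F count now 1)
Step 7: +1 fires, +1 burnt (F count now 1)
Step 8: +1 fires, +1 burnt (F count now 1)
Step 9: +0 fires, +1 burnt (F count now 0)
Fire out after step 9
Initially T: 15, now '.': 24
Total burnt (originally-T cells now '.'): 14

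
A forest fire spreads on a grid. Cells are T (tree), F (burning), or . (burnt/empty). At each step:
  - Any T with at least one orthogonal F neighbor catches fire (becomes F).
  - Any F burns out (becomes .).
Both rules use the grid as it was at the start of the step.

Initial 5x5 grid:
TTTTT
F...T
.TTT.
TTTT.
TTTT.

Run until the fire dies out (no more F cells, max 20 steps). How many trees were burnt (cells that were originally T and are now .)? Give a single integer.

Answer: 6

Derivation:
Step 1: +1 fires, +1 burnt (F count now 1)
Step 2: +1 fires, +1 burnt (F count now 1)
Step 3: +1 fires, +1 burnt (F count now 1)
Step 4: +1 fires, +1 burnt (F count now 1)
Step 5: +1 fires, +1 burnt (F count now 1)
Step 6: +1 fires, +1 burnt (F count now 1)
Step 7: +0 fires, +1 burnt (F count now 0)
Fire out after step 7
Initially T: 17, now '.': 14
Total burnt (originally-T cells now '.'): 6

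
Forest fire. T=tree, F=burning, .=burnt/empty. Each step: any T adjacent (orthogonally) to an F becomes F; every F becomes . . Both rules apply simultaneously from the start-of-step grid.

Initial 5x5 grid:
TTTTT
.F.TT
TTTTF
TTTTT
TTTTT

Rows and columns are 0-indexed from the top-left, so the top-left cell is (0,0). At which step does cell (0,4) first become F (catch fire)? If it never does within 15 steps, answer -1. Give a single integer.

Step 1: cell (0,4)='T' (+5 fires, +2 burnt)
Step 2: cell (0,4)='F' (+9 fires, +5 burnt)
  -> target ignites at step 2
Step 3: cell (0,4)='.' (+5 fires, +9 burnt)
Step 4: cell (0,4)='.' (+2 fires, +5 burnt)
Step 5: cell (0,4)='.' (+0 fires, +2 burnt)
  fire out at step 5

2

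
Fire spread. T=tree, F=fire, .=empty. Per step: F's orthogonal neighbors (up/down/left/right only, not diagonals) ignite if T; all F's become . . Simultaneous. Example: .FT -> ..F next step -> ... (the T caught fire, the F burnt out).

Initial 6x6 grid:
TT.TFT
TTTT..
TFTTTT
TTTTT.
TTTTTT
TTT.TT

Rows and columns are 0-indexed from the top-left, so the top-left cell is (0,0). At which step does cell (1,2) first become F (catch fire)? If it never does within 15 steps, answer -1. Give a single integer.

Step 1: cell (1,2)='T' (+6 fires, +2 burnt)
Step 2: cell (1,2)='F' (+8 fires, +6 burnt)
  -> target ignites at step 2
Step 3: cell (1,2)='.' (+6 fires, +8 burnt)
Step 4: cell (1,2)='.' (+5 fires, +6 burnt)
Step 5: cell (1,2)='.' (+1 fires, +5 burnt)
Step 6: cell (1,2)='.' (+2 fires, +1 burnt)
Step 7: cell (1,2)='.' (+1 fires, +2 burnt)
Step 8: cell (1,2)='.' (+0 fires, +1 burnt)
  fire out at step 8

2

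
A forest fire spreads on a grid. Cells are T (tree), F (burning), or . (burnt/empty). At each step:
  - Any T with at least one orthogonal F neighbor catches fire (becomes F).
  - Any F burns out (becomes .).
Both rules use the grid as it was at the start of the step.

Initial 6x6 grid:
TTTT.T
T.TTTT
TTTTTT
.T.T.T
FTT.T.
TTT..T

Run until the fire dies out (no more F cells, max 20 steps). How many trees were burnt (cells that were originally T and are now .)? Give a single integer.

Step 1: +2 fires, +1 burnt (F count now 2)
Step 2: +3 fires, +2 burnt (F count now 3)
Step 3: +2 fires, +3 burnt (F count now 2)
Step 4: +2 fires, +2 burnt (F count now 2)
Step 5: +3 fires, +2 burnt (F count now 3)
Step 6: +5 fires, +3 burnt (F count now 5)
Step 7: +4 fires, +5 burnt (F count now 4)
Step 8: +2 fires, +4 burnt (F count now 2)
Step 9: +1 fires, +2 burnt (F count now 1)
Step 10: +0 fires, +1 burnt (F count now 0)
Fire out after step 10
Initially T: 26, now '.': 34
Total burnt (originally-T cells now '.'): 24

Answer: 24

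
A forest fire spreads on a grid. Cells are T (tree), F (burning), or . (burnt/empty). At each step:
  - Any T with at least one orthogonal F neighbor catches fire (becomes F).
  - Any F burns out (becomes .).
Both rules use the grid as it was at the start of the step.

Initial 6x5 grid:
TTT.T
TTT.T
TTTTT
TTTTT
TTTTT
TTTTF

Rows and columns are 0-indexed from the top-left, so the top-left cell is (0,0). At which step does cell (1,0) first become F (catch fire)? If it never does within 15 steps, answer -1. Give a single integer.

Step 1: cell (1,0)='T' (+2 fires, +1 burnt)
Step 2: cell (1,0)='T' (+3 fires, +2 burnt)
Step 3: cell (1,0)='T' (+4 fires, +3 burnt)
Step 4: cell (1,0)='T' (+5 fires, +4 burnt)
Step 5: cell (1,0)='T' (+4 fires, +5 burnt)
Step 6: cell (1,0)='T' (+3 fires, +4 burnt)
Step 7: cell (1,0)='T' (+3 fires, +3 burnt)
Step 8: cell (1,0)='F' (+2 fires, +3 burnt)
  -> target ignites at step 8
Step 9: cell (1,0)='.' (+1 fires, +2 burnt)
Step 10: cell (1,0)='.' (+0 fires, +1 burnt)
  fire out at step 10

8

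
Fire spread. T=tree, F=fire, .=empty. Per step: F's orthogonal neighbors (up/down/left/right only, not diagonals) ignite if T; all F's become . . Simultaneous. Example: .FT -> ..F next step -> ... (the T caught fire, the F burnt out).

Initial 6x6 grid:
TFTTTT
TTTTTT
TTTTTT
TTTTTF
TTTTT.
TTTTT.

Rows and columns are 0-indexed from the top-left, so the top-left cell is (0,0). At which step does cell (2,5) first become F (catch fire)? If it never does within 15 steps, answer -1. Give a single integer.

Step 1: cell (2,5)='F' (+5 fires, +2 burnt)
  -> target ignites at step 1
Step 2: cell (2,5)='.' (+8 fires, +5 burnt)
Step 3: cell (2,5)='.' (+11 fires, +8 burnt)
Step 4: cell (2,5)='.' (+4 fires, +11 burnt)
Step 5: cell (2,5)='.' (+3 fires, +4 burnt)
Step 6: cell (2,5)='.' (+1 fires, +3 burnt)
Step 7: cell (2,5)='.' (+0 fires, +1 burnt)
  fire out at step 7

1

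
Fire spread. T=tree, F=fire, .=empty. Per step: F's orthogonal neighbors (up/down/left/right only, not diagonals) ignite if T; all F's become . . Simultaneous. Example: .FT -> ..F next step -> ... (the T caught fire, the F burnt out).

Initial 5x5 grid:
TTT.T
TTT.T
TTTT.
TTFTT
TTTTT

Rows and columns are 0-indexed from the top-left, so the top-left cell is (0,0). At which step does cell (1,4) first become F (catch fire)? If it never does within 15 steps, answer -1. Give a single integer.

Step 1: cell (1,4)='T' (+4 fires, +1 burnt)
Step 2: cell (1,4)='T' (+7 fires, +4 burnt)
Step 3: cell (1,4)='T' (+5 fires, +7 burnt)
Step 4: cell (1,4)='T' (+2 fires, +5 burnt)
Step 5: cell (1,4)='T' (+1 fires, +2 burnt)
Step 6: cell (1,4)='T' (+0 fires, +1 burnt)
  fire out at step 6
Target never catches fire within 15 steps

-1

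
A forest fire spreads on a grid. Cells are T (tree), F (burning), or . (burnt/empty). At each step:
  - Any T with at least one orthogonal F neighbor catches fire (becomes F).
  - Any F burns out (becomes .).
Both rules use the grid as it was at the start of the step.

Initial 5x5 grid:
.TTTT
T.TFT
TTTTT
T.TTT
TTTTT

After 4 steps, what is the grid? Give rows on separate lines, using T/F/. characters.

Step 1: 4 trees catch fire, 1 burn out
  .TTFT
  T.F.F
  TTTFT
  T.TTT
  TTTTT
Step 2: 5 trees catch fire, 4 burn out
  .TF.F
  T....
  TTF.F
  T.TFT
  TTTTT
Step 3: 5 trees catch fire, 5 burn out
  .F...
  T....
  TF...
  T.F.F
  TTTFT
Step 4: 3 trees catch fire, 5 burn out
  .....
  T....
  F....
  T....
  TTF.F

.....
T....
F....
T....
TTF.F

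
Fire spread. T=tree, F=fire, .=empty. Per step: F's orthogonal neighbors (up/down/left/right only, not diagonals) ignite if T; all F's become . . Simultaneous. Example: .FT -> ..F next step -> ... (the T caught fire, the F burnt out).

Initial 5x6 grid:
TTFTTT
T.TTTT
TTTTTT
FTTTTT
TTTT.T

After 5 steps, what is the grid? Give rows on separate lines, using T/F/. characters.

Step 1: 6 trees catch fire, 2 burn out
  TF.FTT
  T.FTTT
  FTTTTT
  .FTTTT
  FTTT.T
Step 2: 8 trees catch fire, 6 burn out
  F...FT
  F..FTT
  .FFTTT
  ..FTTT
  .FTT.T
Step 3: 5 trees catch fire, 8 burn out
  .....F
  ....FT
  ...FTT
  ...FTT
  ..FT.T
Step 4: 4 trees catch fire, 5 burn out
  ......
  .....F
  ....FT
  ....FT
  ...F.T
Step 5: 2 trees catch fire, 4 burn out
  ......
  ......
  .....F
  .....F
  .....T

......
......
.....F
.....F
.....T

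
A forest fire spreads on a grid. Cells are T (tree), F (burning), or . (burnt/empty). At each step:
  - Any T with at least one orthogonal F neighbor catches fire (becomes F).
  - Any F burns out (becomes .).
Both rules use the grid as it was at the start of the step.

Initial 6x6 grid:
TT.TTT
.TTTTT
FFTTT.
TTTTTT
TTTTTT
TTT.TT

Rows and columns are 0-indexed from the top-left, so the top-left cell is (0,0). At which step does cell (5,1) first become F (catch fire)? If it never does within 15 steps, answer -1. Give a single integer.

Step 1: cell (5,1)='T' (+4 fires, +2 burnt)
Step 2: cell (5,1)='T' (+6 fires, +4 burnt)
Step 3: cell (5,1)='F' (+7 fires, +6 burnt)
  -> target ignites at step 3
Step 4: cell (5,1)='.' (+5 fires, +7 burnt)
Step 5: cell (5,1)='.' (+4 fires, +5 burnt)
Step 6: cell (5,1)='.' (+3 fires, +4 burnt)
Step 7: cell (5,1)='.' (+1 fires, +3 burnt)
Step 8: cell (5,1)='.' (+0 fires, +1 burnt)
  fire out at step 8

3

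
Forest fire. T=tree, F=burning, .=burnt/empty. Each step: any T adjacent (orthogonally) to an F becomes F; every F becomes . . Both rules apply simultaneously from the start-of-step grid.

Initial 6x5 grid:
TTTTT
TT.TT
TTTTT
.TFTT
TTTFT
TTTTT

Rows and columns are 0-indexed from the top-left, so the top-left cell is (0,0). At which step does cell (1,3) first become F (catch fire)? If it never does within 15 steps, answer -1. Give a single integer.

Step 1: cell (1,3)='T' (+6 fires, +2 burnt)
Step 2: cell (1,3)='T' (+6 fires, +6 burnt)
Step 3: cell (1,3)='F' (+6 fires, +6 burnt)
  -> target ignites at step 3
Step 4: cell (1,3)='.' (+5 fires, +6 burnt)
Step 5: cell (1,3)='.' (+3 fires, +5 burnt)
Step 6: cell (1,3)='.' (+0 fires, +3 burnt)
  fire out at step 6

3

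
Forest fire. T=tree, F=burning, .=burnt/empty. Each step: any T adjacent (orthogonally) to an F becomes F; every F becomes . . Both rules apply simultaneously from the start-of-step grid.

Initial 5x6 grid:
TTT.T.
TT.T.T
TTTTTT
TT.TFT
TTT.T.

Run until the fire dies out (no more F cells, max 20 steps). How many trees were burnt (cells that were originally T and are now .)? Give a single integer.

Answer: 21

Derivation:
Step 1: +4 fires, +1 burnt (F count now 4)
Step 2: +2 fires, +4 burnt (F count now 2)
Step 3: +3 fires, +2 burnt (F count now 3)
Step 4: +1 fires, +3 burnt (F count now 1)
Step 5: +3 fires, +1 burnt (F count now 3)
Step 6: +4 fires, +3 burnt (F count now 4)
Step 7: +4 fires, +4 burnt (F count now 4)
Step 8: +0 fires, +4 burnt (F count now 0)
Fire out after step 8
Initially T: 22, now '.': 29
Total burnt (originally-T cells now '.'): 21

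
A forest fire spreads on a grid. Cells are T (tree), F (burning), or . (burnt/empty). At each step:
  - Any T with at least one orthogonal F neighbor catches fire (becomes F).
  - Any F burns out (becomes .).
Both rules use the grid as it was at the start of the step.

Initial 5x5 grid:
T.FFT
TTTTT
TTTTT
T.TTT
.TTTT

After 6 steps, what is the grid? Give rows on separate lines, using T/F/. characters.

Step 1: 3 trees catch fire, 2 burn out
  T...F
  TTFFT
  TTTTT
  T.TTT
  .TTTT
Step 2: 4 trees catch fire, 3 burn out
  T....
  TF..F
  TTFFT
  T.TTT
  .TTTT
Step 3: 5 trees catch fire, 4 burn out
  T....
  F....
  TF..F
  T.FFT
  .TTTT
Step 4: 5 trees catch fire, 5 burn out
  F....
  .....
  F....
  T...F
  .TFFT
Step 5: 3 trees catch fire, 5 burn out
  .....
  .....
  .....
  F....
  .F..F
Step 6: 0 trees catch fire, 3 burn out
  .....
  .....
  .....
  .....
  .....

.....
.....
.....
.....
.....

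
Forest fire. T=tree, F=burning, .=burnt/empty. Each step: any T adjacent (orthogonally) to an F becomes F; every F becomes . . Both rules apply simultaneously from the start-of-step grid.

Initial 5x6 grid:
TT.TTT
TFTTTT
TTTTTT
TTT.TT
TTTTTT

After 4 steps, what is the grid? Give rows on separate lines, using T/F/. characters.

Step 1: 4 trees catch fire, 1 burn out
  TF.TTT
  F.FTTT
  TFTTTT
  TTT.TT
  TTTTTT
Step 2: 5 trees catch fire, 4 burn out
  F..TTT
  ...FTT
  F.FTTT
  TFT.TT
  TTTTTT
Step 3: 6 trees catch fire, 5 burn out
  ...FTT
  ....FT
  ...FTT
  F.F.TT
  TFTTTT
Step 4: 5 trees catch fire, 6 burn out
  ....FT
  .....F
  ....FT
  ....TT
  F.FTTT

....FT
.....F
....FT
....TT
F.FTTT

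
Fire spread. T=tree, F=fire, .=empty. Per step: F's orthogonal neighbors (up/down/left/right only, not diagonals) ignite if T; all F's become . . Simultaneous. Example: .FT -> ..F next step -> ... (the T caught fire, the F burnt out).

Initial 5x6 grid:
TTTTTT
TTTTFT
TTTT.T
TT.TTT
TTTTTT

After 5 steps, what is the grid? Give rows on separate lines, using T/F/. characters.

Step 1: 3 trees catch fire, 1 burn out
  TTTTFT
  TTTF.F
  TTTT.T
  TT.TTT
  TTTTTT
Step 2: 5 trees catch fire, 3 burn out
  TTTF.F
  TTF...
  TTTF.F
  TT.TTT
  TTTTTT
Step 3: 5 trees catch fire, 5 burn out
  TTF...
  TF....
  TTF...
  TT.FTF
  TTTTTT
Step 4: 6 trees catch fire, 5 burn out
  TF....
  F.....
  TF....
  TT..F.
  TTTFTF
Step 5: 5 trees catch fire, 6 burn out
  F.....
  ......
  F.....
  TF....
  TTF.F.

F.....
......
F.....
TF....
TTF.F.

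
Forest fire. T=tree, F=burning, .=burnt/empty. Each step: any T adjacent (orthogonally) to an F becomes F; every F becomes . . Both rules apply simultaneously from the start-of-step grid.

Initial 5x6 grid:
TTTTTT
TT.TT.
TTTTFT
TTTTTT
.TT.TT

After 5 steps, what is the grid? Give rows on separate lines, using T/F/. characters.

Step 1: 4 trees catch fire, 1 burn out
  TTTTTT
  TT.TF.
  TTTF.F
  TTTTFT
  .TT.TT
Step 2: 6 trees catch fire, 4 burn out
  TTTTFT
  TT.F..
  TTF...
  TTTF.F
  .TT.FT
Step 3: 5 trees catch fire, 6 burn out
  TTTF.F
  TT....
  TF....
  TTF...
  .TT..F
Step 4: 5 trees catch fire, 5 burn out
  TTF...
  TF....
  F.....
  TF....
  .TF...
Step 5: 4 trees catch fire, 5 burn out
  TF....
  F.....
  ......
  F.....
  .F....

TF....
F.....
......
F.....
.F....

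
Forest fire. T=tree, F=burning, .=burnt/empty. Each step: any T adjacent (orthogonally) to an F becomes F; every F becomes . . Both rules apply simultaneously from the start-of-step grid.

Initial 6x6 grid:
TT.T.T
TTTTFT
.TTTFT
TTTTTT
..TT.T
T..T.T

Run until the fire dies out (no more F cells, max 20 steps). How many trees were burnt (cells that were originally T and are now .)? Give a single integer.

Step 1: +5 fires, +2 burnt (F count now 5)
Step 2: +6 fires, +5 burnt (F count now 6)
Step 3: +5 fires, +6 burnt (F count now 5)
Step 4: +6 fires, +5 burnt (F count now 6)
Step 5: +2 fires, +6 burnt (F count now 2)
Step 6: +0 fires, +2 burnt (F count now 0)
Fire out after step 6
Initially T: 25, now '.': 35
Total burnt (originally-T cells now '.'): 24

Answer: 24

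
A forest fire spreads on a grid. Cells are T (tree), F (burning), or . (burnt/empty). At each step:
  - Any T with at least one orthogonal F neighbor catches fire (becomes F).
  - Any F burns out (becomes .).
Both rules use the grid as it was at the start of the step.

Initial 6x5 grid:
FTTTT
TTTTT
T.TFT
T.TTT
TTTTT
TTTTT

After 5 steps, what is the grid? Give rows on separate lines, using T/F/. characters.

Step 1: 6 trees catch fire, 2 burn out
  .FTTT
  FTTFT
  T.F.F
  T.TFT
  TTTTT
  TTTTT
Step 2: 9 trees catch fire, 6 burn out
  ..FFT
  .FF.F
  F....
  T.F.F
  TTTFT
  TTTTT
Step 3: 5 trees catch fire, 9 burn out
  ....F
  .....
  .....
  F....
  TTF.F
  TTTFT
Step 4: 4 trees catch fire, 5 burn out
  .....
  .....
  .....
  .....
  FF...
  TTF.F
Step 5: 2 trees catch fire, 4 burn out
  .....
  .....
  .....
  .....
  .....
  FF...

.....
.....
.....
.....
.....
FF...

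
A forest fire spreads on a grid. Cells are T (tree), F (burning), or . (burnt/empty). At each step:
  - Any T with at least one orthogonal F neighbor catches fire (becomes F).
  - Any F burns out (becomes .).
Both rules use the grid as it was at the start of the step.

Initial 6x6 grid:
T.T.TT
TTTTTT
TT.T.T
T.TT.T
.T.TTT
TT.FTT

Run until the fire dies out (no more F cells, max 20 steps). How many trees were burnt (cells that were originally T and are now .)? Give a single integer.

Answer: 23

Derivation:
Step 1: +2 fires, +1 burnt (F count now 2)
Step 2: +3 fires, +2 burnt (F count now 3)
Step 3: +3 fires, +3 burnt (F count now 3)
Step 4: +2 fires, +3 burnt (F count now 2)
Step 5: +3 fires, +2 burnt (F count now 3)
Step 6: +4 fires, +3 burnt (F count now 4)
Step 7: +3 fires, +4 burnt (F count now 3)
Step 8: +2 fires, +3 burnt (F count now 2)
Step 9: +1 fires, +2 burnt (F count now 1)
Step 10: +0 fires, +1 burnt (F count now 0)
Fire out after step 10
Initially T: 26, now '.': 33
Total burnt (originally-T cells now '.'): 23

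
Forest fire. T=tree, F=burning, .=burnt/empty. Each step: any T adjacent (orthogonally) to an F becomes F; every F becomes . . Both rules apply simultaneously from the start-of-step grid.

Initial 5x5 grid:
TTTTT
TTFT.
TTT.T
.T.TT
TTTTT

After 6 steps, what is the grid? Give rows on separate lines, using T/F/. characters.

Step 1: 4 trees catch fire, 1 burn out
  TTFTT
  TF.F.
  TTF.T
  .T.TT
  TTTTT
Step 2: 4 trees catch fire, 4 burn out
  TF.FT
  F....
  TF..T
  .T.TT
  TTTTT
Step 3: 4 trees catch fire, 4 burn out
  F...F
  .....
  F...T
  .F.TT
  TTTTT
Step 4: 1 trees catch fire, 4 burn out
  .....
  .....
  ....T
  ...TT
  TFTTT
Step 5: 2 trees catch fire, 1 burn out
  .....
  .....
  ....T
  ...TT
  F.FTT
Step 6: 1 trees catch fire, 2 burn out
  .....
  .....
  ....T
  ...TT
  ...FT

.....
.....
....T
...TT
...FT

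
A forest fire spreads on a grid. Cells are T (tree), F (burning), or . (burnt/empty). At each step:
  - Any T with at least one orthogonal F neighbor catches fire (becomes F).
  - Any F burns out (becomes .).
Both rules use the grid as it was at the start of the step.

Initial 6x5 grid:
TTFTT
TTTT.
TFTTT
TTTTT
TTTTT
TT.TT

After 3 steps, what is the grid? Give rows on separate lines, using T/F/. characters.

Step 1: 7 trees catch fire, 2 burn out
  TF.FT
  TFFT.
  F.FTT
  TFTTT
  TTTTT
  TT.TT
Step 2: 8 trees catch fire, 7 burn out
  F...F
  F..F.
  ...FT
  F.FTT
  TFTTT
  TT.TT
Step 3: 5 trees catch fire, 8 burn out
  .....
  .....
  ....F
  ...FT
  F.FTT
  TF.TT

.....
.....
....F
...FT
F.FTT
TF.TT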